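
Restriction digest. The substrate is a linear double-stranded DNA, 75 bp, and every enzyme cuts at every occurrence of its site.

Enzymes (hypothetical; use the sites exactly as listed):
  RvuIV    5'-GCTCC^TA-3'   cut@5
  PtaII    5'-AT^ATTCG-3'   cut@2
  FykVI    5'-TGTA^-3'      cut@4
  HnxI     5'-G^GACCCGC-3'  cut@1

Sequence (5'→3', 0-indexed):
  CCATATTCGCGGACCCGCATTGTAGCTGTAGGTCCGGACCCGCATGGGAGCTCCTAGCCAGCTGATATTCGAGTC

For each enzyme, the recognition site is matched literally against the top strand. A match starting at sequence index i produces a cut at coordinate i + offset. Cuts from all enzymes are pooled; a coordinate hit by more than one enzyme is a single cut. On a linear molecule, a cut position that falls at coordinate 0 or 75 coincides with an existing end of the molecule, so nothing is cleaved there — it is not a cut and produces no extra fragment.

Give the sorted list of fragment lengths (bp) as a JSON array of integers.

Scan for sites:
  RvuIV (GCTCCTA, off=5): starts [49] → cuts [54]
  PtaII (ATATTCG, off=2): starts [2, 64] → cuts [4, 66]
  FykVI (TGTA, off=4): starts [20, 26] → cuts [24, 30]
  HnxI (GGACCCGC, off=1): starts [10, 35] → cuts [11, 36]

All cut coordinates (distinct, sorted): [4, 11, 24, 30, 36, 54, 66]

Fragments:
  [0,4): 4 bp
  [4,11): 7 bp
  [11,24): 13 bp
  [24,30): 6 bp
  [30,36): 6 bp
  [36,54): 18 bp
  [54,66): 12 bp
  [66,75): 9 bp

[4,6,6,7,9,12,13,18]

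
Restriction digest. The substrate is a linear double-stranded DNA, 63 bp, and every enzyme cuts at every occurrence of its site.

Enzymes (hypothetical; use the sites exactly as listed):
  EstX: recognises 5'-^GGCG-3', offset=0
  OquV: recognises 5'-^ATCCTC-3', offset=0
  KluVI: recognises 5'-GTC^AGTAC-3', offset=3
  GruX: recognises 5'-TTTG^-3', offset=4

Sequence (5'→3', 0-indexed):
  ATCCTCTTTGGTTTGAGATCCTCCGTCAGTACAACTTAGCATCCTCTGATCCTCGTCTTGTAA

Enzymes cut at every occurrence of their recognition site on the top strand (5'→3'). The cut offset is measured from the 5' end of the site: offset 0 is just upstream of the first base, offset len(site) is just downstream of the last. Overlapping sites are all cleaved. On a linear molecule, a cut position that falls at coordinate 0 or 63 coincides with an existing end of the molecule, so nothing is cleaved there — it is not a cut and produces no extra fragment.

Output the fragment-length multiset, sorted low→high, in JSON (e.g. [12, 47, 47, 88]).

Per-enzyme occurrences:
  EstX (GGCG, off=0): no sites
  OquV ATCCTC/0: at [0, 17, 40, 48] ⇒ [17, 40, 48] (position 0 is a terminus of the linear molecule — no cut)
  KluVI GTCAGTAC/3: at [24] ⇒ [27]
  GruX TTTG/4: at [6, 11] ⇒ [10, 15]

All cut coordinates (distinct, sorted): [10, 15, 17, 27, 40, 48]

Fragment lengths:
  [0,10): 10 bp
  [10,15): 5 bp
  [15,17): 2 bp
  [17,27): 10 bp
  [27,40): 13 bp
  [40,48): 8 bp
  [48,63): 15 bp

[2,5,8,10,10,13,15]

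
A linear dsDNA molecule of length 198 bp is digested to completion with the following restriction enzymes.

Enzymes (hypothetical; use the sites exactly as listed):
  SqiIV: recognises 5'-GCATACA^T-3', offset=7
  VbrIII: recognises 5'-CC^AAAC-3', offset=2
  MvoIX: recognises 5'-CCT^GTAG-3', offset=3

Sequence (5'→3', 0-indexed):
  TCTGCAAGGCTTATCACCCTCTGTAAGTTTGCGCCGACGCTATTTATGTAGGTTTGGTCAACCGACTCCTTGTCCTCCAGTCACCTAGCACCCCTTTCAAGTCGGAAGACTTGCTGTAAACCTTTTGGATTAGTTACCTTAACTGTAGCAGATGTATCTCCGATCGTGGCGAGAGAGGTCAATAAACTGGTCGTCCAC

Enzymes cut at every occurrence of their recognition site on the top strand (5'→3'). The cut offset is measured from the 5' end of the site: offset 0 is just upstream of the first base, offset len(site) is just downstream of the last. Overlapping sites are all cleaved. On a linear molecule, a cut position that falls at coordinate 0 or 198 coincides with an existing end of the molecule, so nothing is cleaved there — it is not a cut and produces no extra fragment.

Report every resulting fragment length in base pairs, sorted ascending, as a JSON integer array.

Scan for sites:
  SqiIV (GCATACAT, off=7): no sites
  VbrIII (CCAAAC, off=2): no sites
  MvoIX (CCTGTAG, off=3): no sites

Pooled cuts: ∅

Fragment lengths:
  no cuts → one linear fragment of 198 bp

[198]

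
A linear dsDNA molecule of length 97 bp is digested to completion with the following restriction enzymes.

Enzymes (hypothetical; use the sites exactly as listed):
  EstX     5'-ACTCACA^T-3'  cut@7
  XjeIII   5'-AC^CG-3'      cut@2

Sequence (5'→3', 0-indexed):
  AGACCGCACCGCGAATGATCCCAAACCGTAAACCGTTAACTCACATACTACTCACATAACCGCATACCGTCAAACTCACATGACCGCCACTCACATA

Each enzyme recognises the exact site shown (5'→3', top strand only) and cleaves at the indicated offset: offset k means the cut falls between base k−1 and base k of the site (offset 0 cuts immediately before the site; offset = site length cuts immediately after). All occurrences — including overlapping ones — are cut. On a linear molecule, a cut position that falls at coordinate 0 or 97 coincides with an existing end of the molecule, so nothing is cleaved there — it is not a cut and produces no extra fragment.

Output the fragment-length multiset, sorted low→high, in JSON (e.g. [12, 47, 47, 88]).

[2,4,4,4,5,7,7,11,11,12,13,17]

Site scan:
  EstX ACTCACAT/7: at [38, 49, 73, 88] ⇒ [45, 56, 80, 95]
  XjeIII ACCG/2: at [2, 7, 24, 31, 58, 65, 82] ⇒ [4, 9, 26, 33, 60, 67, 84]

All cut coordinates (distinct, sorted): [4, 9, 26, 33, 45, 56, 60, 67, 80, 84, 95]

Fragment lengths:
  [0,4): 4 bp
  [4,9): 5 bp
  [9,26): 17 bp
  [26,33): 7 bp
  [33,45): 12 bp
  [45,56): 11 bp
  [56,60): 4 bp
  [60,67): 7 bp
  [67,80): 13 bp
  [80,84): 4 bp
  [84,95): 11 bp
  [95,97): 2 bp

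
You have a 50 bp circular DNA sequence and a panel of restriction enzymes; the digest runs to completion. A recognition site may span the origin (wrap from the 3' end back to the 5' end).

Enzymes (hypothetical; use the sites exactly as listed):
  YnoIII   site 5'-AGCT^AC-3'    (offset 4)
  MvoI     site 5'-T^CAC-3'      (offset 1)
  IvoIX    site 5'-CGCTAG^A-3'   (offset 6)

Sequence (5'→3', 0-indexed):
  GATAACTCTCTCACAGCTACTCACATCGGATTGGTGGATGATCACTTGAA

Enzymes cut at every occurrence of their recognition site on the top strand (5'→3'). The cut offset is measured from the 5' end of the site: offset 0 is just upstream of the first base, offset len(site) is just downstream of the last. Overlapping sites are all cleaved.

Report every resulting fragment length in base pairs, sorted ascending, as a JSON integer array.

[3,7,19,21]

Scan for sites:
  YnoIII AGCTAC/4: at [14] ⇒ [18]
  MvoI TCAC/1: at [10, 20, 41] ⇒ [11, 21, 42]
  IvoIX (CGCTAGA, off=6): no sites

All cut coordinates (distinct, sorted): [11, 18, 21, 42]

Fragments:
  11→18: 7 bp
  18→21: 3 bp
  21→42: 21 bp
  42→11 (wrap): 50-42+11 = 19 bp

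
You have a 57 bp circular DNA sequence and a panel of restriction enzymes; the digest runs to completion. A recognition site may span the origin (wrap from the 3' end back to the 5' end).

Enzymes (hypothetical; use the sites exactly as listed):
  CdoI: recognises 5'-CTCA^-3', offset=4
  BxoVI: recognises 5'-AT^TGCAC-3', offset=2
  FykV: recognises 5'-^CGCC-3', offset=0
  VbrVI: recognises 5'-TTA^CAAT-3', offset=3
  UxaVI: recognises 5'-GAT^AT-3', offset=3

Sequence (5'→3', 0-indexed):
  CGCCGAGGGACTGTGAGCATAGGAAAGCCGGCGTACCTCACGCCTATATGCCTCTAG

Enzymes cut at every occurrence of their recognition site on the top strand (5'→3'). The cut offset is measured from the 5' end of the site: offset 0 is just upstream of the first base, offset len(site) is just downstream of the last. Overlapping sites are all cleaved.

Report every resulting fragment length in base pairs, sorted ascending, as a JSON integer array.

Per-enzyme occurrences:
  CdoI (CTCA, off=4): starts [36] → cuts [40]
  BxoVI (ATTGCAC, off=2): no sites
  FykV (CGCC, off=0): starts [0, 40] → cuts [0, 40]
  VbrVI (TTACAAT, off=3): no sites
  UxaVI (GATAT, off=3): no sites

Pooled cuts: [0, 40]

Fragments:
  0→40: 40 bp
  40→0 (wrap): 57-40+0 = 17 bp

[17,40]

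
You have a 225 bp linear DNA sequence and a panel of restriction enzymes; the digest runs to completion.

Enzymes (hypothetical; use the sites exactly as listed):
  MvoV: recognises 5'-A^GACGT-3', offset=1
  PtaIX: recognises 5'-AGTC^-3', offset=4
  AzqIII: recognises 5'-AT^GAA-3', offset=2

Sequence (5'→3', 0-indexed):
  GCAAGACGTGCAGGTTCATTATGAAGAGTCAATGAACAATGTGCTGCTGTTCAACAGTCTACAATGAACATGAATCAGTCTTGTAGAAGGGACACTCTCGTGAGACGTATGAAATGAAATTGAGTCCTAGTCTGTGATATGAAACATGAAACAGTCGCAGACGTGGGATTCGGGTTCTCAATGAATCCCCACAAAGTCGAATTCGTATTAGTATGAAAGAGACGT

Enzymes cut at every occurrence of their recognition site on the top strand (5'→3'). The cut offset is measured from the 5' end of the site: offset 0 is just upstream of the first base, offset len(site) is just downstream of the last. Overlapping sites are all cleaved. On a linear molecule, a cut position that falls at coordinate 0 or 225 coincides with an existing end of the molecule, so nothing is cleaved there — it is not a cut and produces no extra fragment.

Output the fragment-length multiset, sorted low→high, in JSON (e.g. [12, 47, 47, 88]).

[3,3,4,5,5,6,6,6,6,7,7,8,8,9,9,11,16,16,18,23,23,26]

Scan for sites:
  MvoV AGACGT/1: at [3, 102, 158, 219] ⇒ [4, 103, 159, 220]
  PtaIX AGTC/4: at [26, 55, 76, 122, 128, 152, 194] ⇒ [30, 59, 80, 126, 132, 156, 198]
  AzqIII ATGAA/2: at [20, 31, 63, 69, 108, 113, 138, 145, 180, 212] ⇒ [22, 33, 65, 71, 110, 115, 140, 147, 182, 214]

Pooled cuts: [4, 22, 30, 33, 59, 65, 71, 80, 103, 110, 115, 126, 132, 140, 147, 156, 159, 182, 198, 214, 220]

Fragment lengths:
  [0,4): 4 bp
  [4,22): 18 bp
  [22,30): 8 bp
  [30,33): 3 bp
  [33,59): 26 bp
  [59,65): 6 bp
  [65,71): 6 bp
  [71,80): 9 bp
  [80,103): 23 bp
  [103,110): 7 bp
  [110,115): 5 bp
  [115,126): 11 bp
  [126,132): 6 bp
  [132,140): 8 bp
  [140,147): 7 bp
  [147,156): 9 bp
  [156,159): 3 bp
  [159,182): 23 bp
  [182,198): 16 bp
  [198,214): 16 bp
  [214,220): 6 bp
  [220,225): 5 bp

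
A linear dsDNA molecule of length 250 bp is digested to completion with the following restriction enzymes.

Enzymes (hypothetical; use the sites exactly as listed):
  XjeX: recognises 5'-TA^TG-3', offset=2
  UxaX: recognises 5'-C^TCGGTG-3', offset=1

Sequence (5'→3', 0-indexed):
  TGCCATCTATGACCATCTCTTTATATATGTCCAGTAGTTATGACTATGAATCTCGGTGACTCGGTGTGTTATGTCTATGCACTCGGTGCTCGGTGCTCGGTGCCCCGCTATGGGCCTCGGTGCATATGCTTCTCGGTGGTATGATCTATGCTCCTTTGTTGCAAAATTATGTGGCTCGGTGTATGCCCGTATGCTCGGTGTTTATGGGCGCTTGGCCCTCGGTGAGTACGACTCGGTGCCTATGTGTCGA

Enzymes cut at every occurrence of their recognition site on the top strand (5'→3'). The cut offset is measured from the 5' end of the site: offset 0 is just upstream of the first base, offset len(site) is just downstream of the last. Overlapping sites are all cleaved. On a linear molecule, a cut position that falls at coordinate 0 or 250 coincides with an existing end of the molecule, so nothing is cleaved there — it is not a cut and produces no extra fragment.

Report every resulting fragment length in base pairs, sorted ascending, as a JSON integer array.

Scan for sites:
  XjeX (TATG, off=2): starts [7, 25, 38, 44, 69, 75, 108, 124, 139, 146, 167, 181, 189, 202, 240] → cuts [9, 27, 40, 46, 71, 77, 110, 126, 141, 148, 169, 183, 191, 204, 242]
  UxaX (CTCGGTG, off=1): starts [51, 59, 81, 88, 95, 115, 131, 174, 193, 217, 231] → cuts [52, 60, 82, 89, 96, 116, 132, 175, 194, 218, 232]

Pooled cuts: [9, 27, 40, 46, 52, 60, 71, 77, 82, 89, 96, 110, 116, 126, 132, 141, 148, 169, 175, 183, 191, 194, 204, 218, 232, 242]

Fragments:
  [0,9): 9 bp
  [9,27): 18 bp
  [27,40): 13 bp
  [40,46): 6 bp
  [46,52): 6 bp
  [52,60): 8 bp
  [60,71): 11 bp
  [71,77): 6 bp
  [77,82): 5 bp
  [82,89): 7 bp
  [89,96): 7 bp
  [96,110): 14 bp
  [110,116): 6 bp
  [116,126): 10 bp
  [126,132): 6 bp
  [132,141): 9 bp
  [141,148): 7 bp
  [148,169): 21 bp
  [169,175): 6 bp
  [175,183): 8 bp
  [183,191): 8 bp
  [191,194): 3 bp
  [194,204): 10 bp
  [204,218): 14 bp
  [218,232): 14 bp
  [232,242): 10 bp
  [242,250): 8 bp

[3,5,6,6,6,6,6,6,7,7,7,8,8,8,8,9,9,10,10,10,11,13,14,14,14,18,21]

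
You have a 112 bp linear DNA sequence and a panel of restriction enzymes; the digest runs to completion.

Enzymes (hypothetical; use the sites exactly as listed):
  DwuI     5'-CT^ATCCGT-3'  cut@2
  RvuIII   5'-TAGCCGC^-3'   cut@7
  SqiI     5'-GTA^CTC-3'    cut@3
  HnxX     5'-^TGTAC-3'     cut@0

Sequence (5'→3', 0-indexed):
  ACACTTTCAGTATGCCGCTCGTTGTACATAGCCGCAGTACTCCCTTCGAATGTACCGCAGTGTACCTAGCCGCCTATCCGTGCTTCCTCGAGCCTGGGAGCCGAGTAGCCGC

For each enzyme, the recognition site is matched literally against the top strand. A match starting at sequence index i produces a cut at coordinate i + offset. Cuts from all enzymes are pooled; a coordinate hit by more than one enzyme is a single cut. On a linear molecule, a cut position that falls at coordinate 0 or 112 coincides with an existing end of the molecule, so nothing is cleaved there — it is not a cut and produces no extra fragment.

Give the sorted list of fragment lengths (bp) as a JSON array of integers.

[2,4,10,11,13,13,22,37]

Scan for sites:
  DwuI CTATCCGT/2: at [73] ⇒ [75]
  RvuIII TAGCCGC/7: at [28, 66, 105] ⇒ [35, 73] (position 112 is a terminus of the linear molecule — no cut)
  SqiI GTACTC/3: at [36] ⇒ [39]
  HnxX TGTAC/0: at [22, 50, 60] ⇒ [22, 50, 60]

All cut coordinates (distinct, sorted): [22, 35, 39, 50, 60, 73, 75]

Fragment lengths:
  [0,22): 22 bp
  [22,35): 13 bp
  [35,39): 4 bp
  [39,50): 11 bp
  [50,60): 10 bp
  [60,73): 13 bp
  [73,75): 2 bp
  [75,112): 37 bp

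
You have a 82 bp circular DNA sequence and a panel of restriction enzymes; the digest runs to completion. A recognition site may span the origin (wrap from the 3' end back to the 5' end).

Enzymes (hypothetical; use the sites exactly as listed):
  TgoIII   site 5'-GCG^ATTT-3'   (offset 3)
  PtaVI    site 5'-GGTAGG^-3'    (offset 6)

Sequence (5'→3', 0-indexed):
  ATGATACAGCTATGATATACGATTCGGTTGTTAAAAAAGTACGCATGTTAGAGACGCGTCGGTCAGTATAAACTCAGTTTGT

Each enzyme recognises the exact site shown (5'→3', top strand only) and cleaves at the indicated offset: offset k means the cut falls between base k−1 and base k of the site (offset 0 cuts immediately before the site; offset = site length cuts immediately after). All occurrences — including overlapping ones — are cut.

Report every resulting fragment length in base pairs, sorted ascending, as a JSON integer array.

[82]

Per-enzyme occurrences:
  TgoIII (GCGATTT, off=3): no sites
  PtaVI (GGTAGG, off=6): no sites

All cut coordinates (distinct, sorted): ∅

Fragments:
  no cuts → one circular fragment of 82 bp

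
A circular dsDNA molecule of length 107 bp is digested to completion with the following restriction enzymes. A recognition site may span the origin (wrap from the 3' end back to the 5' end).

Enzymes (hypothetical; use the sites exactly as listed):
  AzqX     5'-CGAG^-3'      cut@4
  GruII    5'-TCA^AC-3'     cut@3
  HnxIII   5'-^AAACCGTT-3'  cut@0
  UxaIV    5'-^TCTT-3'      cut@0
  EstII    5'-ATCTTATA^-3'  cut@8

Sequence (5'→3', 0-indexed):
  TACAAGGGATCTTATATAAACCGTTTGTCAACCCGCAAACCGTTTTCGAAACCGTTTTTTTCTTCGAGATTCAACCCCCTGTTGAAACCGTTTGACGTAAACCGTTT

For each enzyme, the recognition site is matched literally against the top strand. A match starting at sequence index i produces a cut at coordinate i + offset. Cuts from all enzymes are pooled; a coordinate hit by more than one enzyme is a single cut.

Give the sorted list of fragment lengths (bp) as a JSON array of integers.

Per-enzyme occurrences:
  AzqX (CGAG, off=4): starts [64] → cuts [68]
  GruII (TCAAC, off=3): starts [27, 70] → cuts [30, 73]
  HnxIII (AAACCGTT, off=0): starts [17, 36, 48, 84, 98] → cuts [17, 36, 48, 84, 98]
  UxaIV (TCTT, off=0): starts [9, 60] → cuts [9, 60]
  EstII (ATCTTATA, off=8): starts [8] → cuts [16]

Pooled cuts: [9, 16, 17, 30, 36, 48, 60, 68, 73, 84, 98]

Fragment lengths:
  9→16: 7 bp
  16→17: 1 bp
  17→30: 13 bp
  30→36: 6 bp
  36→48: 12 bp
  48→60: 12 bp
  60→68: 8 bp
  68→73: 5 bp
  73→84: 11 bp
  84→98: 14 bp
  98→9 (wrap): 107-98+9 = 18 bp

[1,5,6,7,8,11,12,12,13,14,18]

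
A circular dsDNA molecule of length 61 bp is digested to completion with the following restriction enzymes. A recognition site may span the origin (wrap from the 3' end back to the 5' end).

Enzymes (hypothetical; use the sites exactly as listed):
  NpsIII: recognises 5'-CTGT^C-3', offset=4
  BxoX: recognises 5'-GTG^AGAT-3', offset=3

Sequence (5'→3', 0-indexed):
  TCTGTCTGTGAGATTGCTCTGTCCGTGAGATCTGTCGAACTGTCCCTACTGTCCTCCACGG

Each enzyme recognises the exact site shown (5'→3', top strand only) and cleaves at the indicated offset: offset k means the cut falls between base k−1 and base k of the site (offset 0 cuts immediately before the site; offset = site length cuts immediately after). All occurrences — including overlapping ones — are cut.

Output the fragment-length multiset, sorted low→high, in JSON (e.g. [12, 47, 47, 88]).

[5,5,8,8,9,12,14]

Site scan:
  NpsIII CTGTC/4: at [1, 18, 31, 39, 48] ⇒ [5, 22, 35, 43, 52]
  BxoX GTGAGAT/3: at [7, 24] ⇒ [10, 27]

Pooled cuts: [5, 10, 22, 27, 35, 43, 52]

Fragments:
  5→10: 5 bp
  10→22: 12 bp
  22→27: 5 bp
  27→35: 8 bp
  35→43: 8 bp
  43→52: 9 bp
  52→5 (wrap): 61-52+5 = 14 bp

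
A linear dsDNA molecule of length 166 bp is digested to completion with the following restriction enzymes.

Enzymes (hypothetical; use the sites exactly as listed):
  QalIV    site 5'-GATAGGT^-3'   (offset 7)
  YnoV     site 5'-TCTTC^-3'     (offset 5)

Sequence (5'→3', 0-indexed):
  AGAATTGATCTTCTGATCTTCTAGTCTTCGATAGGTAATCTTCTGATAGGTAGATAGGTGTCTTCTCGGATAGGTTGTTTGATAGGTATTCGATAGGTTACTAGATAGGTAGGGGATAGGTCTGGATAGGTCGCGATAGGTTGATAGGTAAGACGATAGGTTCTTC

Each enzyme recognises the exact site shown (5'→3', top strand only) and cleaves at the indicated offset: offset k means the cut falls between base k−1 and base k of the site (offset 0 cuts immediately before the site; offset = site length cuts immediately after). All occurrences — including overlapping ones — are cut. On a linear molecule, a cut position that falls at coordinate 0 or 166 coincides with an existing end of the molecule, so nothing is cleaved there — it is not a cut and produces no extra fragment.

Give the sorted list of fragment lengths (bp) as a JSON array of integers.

Site scan:
  QalIV (GATAGGT, off=7): starts [29, 44, 52, 68, 80, 91, 103, 114, 124, 134, 142, 154] → cuts [36, 51, 59, 75, 87, 98, 110, 121, 131, 141, 149, 161]
  YnoV (TCTTC, off=5): starts [8, 16, 24, 38, 60, 161] → cuts [13, 21, 29, 43, 65] (position 166 is a terminus of the linear molecule — no cut)

All cut coordinates (distinct, sorted): [13, 21, 29, 36, 43, 51, 59, 65, 75, 87, 98, 110, 121, 131, 141, 149, 161]

Fragment lengths:
  [0,13): 13 bp
  [13,21): 8 bp
  [21,29): 8 bp
  [29,36): 7 bp
  [36,43): 7 bp
  [43,51): 8 bp
  [51,59): 8 bp
  [59,65): 6 bp
  [65,75): 10 bp
  [75,87): 12 bp
  [87,98): 11 bp
  [98,110): 12 bp
  [110,121): 11 bp
  [121,131): 10 bp
  [131,141): 10 bp
  [141,149): 8 bp
  [149,161): 12 bp
  [161,166): 5 bp

[5,6,7,7,8,8,8,8,8,10,10,10,11,11,12,12,12,13]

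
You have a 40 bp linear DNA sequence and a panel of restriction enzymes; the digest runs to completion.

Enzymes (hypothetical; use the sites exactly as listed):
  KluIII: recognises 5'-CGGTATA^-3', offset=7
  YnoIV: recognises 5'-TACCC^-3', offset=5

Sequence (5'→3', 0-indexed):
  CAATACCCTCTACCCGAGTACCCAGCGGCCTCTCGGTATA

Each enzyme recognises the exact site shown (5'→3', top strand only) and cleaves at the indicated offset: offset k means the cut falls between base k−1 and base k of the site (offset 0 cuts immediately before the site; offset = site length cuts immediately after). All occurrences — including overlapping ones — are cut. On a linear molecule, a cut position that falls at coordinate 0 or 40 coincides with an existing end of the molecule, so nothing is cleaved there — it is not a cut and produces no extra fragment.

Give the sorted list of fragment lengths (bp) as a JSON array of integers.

[7,8,8,17]

Scan for sites:
  KluIII (CGGTATA, off=7): starts [33] → cuts [] (position 40 is a terminus of the linear molecule — no cut)
  YnoIV (TACCC, off=5): starts [3, 10, 18] → cuts [8, 15, 23]

All cut coordinates (distinct, sorted): [8, 15, 23]

Fragments:
  [0,8): 8 bp
  [8,15): 7 bp
  [15,23): 8 bp
  [23,40): 17 bp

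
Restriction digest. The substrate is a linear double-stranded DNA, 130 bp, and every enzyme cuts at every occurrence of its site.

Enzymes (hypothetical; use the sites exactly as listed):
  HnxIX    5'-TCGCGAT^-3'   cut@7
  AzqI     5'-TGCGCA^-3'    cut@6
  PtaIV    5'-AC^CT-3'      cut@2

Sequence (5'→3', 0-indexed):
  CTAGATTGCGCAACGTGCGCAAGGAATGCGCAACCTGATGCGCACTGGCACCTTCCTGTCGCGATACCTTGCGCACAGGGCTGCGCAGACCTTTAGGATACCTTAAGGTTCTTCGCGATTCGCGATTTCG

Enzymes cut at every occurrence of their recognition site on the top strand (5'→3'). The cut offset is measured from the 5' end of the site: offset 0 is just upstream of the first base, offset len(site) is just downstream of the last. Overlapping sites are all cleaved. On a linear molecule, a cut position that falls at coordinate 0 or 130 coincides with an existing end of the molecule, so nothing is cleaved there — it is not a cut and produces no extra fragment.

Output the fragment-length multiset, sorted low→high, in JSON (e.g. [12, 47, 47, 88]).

Scan for sites:
  HnxIX (TCGCGAT, off=7): starts [58, 112, 119] → cuts [65, 119, 126]
  AzqI (TGCGCA, off=6): starts [6, 15, 26, 38, 69, 81] → cuts [12, 21, 32, 44, 75, 87]
  PtaIV (ACCT, off=2): starts [32, 49, 65, 88, 99] → cuts [34, 51, 67, 90, 101]

Pooled cuts: [12, 21, 32, 34, 44, 51, 65, 67, 75, 87, 90, 101, 119, 126]

Fragment lengths:
  [0,12): 12 bp
  [12,21): 9 bp
  [21,32): 11 bp
  [32,34): 2 bp
  [34,44): 10 bp
  [44,51): 7 bp
  [51,65): 14 bp
  [65,67): 2 bp
  [67,75): 8 bp
  [75,87): 12 bp
  [87,90): 3 bp
  [90,101): 11 bp
  [101,119): 18 bp
  [119,126): 7 bp
  [126,130): 4 bp

[2,2,3,4,7,7,8,9,10,11,11,12,12,14,18]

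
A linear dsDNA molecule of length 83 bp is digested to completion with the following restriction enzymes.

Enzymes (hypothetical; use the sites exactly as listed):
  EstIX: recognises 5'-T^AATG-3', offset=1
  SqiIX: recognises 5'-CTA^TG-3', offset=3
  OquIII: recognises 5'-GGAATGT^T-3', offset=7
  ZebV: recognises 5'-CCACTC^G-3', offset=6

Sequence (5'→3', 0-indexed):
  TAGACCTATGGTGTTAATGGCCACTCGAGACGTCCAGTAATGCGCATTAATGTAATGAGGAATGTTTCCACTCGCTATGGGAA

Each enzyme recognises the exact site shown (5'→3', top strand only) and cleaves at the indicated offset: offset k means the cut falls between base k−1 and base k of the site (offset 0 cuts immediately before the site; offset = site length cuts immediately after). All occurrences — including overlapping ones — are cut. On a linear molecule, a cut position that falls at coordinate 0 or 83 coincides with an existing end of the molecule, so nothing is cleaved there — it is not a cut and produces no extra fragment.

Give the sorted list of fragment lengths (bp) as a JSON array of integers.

[4,5,6,7,8,8,10,11,12,12]

Scan for sites:
  EstIX TAATG/1: at [14, 37, 47, 52] ⇒ [15, 38, 48, 53]
  SqiIX CTATG/3: at [5, 74] ⇒ [8, 77]
  OquIII GGAATGTT/7: at [58] ⇒ [65]
  ZebV CCACTCG/6: at [20, 67] ⇒ [26, 73]

All cut coordinates (distinct, sorted): [8, 15, 26, 38, 48, 53, 65, 73, 77]

Fragments:
  [0,8): 8 bp
  [8,15): 7 bp
  [15,26): 11 bp
  [26,38): 12 bp
  [38,48): 10 bp
  [48,53): 5 bp
  [53,65): 12 bp
  [65,73): 8 bp
  [73,77): 4 bp
  [77,83): 6 bp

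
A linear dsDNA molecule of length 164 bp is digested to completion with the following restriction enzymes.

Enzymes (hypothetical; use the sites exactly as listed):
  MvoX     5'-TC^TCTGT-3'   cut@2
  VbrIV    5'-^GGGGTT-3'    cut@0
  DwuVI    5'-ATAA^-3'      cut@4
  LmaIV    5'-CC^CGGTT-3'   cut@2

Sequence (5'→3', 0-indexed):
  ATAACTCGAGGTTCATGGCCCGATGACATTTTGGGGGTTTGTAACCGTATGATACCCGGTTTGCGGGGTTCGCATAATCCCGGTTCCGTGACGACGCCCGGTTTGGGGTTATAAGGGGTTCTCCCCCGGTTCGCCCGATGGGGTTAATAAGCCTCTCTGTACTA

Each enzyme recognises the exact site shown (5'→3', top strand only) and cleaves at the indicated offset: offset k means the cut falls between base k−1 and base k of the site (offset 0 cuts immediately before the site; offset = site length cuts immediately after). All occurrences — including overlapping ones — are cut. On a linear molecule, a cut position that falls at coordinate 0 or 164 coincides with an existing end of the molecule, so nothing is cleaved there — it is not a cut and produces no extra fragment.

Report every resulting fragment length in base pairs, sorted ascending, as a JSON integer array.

[3,4,5,6,8,9,10,11,12,13,13,18,23,29]

Scan for sites:
  MvoX (TCTCTGT, off=2): starts [153] → cuts [155]
  VbrIV (GGGGTT, off=0): starts [33, 64, 104, 114, 139] → cuts [33, 64, 104, 114, 139]
  DwuVI (ATAA, off=4): starts [0, 73, 110, 146] → cuts [4, 77, 114, 150]
  LmaIV (CCCGGTT, off=2): starts [54, 78, 96, 124] → cuts [56, 80, 98, 126]

Pooled cuts: [4, 33, 56, 64, 77, 80, 98, 104, 114, 126, 139, 150, 155]

Fragments:
  [0,4): 4 bp
  [4,33): 29 bp
  [33,56): 23 bp
  [56,64): 8 bp
  [64,77): 13 bp
  [77,80): 3 bp
  [80,98): 18 bp
  [98,104): 6 bp
  [104,114): 10 bp
  [114,126): 12 bp
  [126,139): 13 bp
  [139,150): 11 bp
  [150,155): 5 bp
  [155,164): 9 bp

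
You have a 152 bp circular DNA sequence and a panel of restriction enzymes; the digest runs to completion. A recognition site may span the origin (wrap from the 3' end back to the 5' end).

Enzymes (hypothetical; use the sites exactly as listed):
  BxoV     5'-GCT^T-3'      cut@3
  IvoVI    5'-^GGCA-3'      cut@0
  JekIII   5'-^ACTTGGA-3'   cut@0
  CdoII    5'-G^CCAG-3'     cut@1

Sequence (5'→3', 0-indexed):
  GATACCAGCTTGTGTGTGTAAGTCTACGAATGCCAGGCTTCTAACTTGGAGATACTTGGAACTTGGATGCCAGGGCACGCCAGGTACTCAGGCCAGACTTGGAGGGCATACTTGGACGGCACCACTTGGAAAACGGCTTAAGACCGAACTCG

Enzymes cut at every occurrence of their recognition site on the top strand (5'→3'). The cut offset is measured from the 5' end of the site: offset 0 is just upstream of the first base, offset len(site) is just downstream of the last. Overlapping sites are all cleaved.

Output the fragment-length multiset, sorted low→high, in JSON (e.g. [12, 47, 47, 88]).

[4,4,4,5,6,6,7,7,8,8,9,10,13,15,22,24]

Per-enzyme occurrences:
  BxoV (GCTT, off=3): starts [7, 36, 135] → cuts [10, 39, 138]
  IvoVI (GGCA, off=0): starts [73, 104, 117] → cuts [73, 104, 117]
  JekIII (ACTTGGA, off=0): starts [43, 53, 60, 96, 109, 123] → cuts [43, 53, 60, 96, 109, 123]
  CdoII (GCCAG, off=1): starts [31, 68, 78, 91] → cuts [32, 69, 79, 92]

All cut coordinates (distinct, sorted): [10, 32, 39, 43, 53, 60, 69, 73, 79, 92, 96, 104, 109, 117, 123, 138]

Fragment lengths:
  10→32: 22 bp
  32→39: 7 bp
  39→43: 4 bp
  43→53: 10 bp
  53→60: 7 bp
  60→69: 9 bp
  69→73: 4 bp
  73→79: 6 bp
  79→92: 13 bp
  92→96: 4 bp
  96→104: 8 bp
  104→109: 5 bp
  109→117: 8 bp
  117→123: 6 bp
  123→138: 15 bp
  138→10 (wrap): 152-138+10 = 24 bp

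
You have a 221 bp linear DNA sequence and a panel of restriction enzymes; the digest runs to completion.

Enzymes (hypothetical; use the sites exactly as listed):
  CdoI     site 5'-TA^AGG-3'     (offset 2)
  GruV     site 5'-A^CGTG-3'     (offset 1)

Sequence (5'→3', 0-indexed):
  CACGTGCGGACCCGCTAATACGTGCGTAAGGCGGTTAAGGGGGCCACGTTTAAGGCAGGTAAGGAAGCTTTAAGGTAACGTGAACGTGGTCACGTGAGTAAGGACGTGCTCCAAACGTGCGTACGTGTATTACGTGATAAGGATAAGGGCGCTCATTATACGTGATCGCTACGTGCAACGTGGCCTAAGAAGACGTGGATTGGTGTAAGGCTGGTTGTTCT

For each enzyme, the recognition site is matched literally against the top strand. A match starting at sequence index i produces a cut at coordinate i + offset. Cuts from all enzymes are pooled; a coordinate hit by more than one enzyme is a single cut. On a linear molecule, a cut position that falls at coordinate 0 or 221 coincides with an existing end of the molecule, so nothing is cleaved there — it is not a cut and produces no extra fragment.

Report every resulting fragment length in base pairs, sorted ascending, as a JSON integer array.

Site scan:
  CdoI TAAGG/2: at [26, 35, 50, 59, 70, 98, 137, 143, 205] ⇒ [28, 37, 52, 61, 72, 100, 139, 145, 207]
  GruV ACGTG/1: at [1, 19, 77, 83, 91, 103, 114, 122, 131, 159, 170, 177, 192] ⇒ [2, 20, 78, 84, 92, 104, 115, 123, 132, 160, 171, 178, 193]

All cut coordinates (distinct, sorted): [2, 20, 28, 37, 52, 61, 72, 78, 84, 92, 100, 104, 115, 123, 132, 139, 145, 160, 171, 178, 193, 207]

Fragment lengths:
  [0,2): 2 bp
  [2,20): 18 bp
  [20,28): 8 bp
  [28,37): 9 bp
  [37,52): 15 bp
  [52,61): 9 bp
  [61,72): 11 bp
  [72,78): 6 bp
  [78,84): 6 bp
  [84,92): 8 bp
  [92,100): 8 bp
  [100,104): 4 bp
  [104,115): 11 bp
  [115,123): 8 bp
  [123,132): 9 bp
  [132,139): 7 bp
  [139,145): 6 bp
  [145,160): 15 bp
  [160,171): 11 bp
  [171,178): 7 bp
  [178,193): 15 bp
  [193,207): 14 bp
  [207,221): 14 bp

[2,4,6,6,6,7,7,8,8,8,8,9,9,9,11,11,11,14,14,15,15,15,18]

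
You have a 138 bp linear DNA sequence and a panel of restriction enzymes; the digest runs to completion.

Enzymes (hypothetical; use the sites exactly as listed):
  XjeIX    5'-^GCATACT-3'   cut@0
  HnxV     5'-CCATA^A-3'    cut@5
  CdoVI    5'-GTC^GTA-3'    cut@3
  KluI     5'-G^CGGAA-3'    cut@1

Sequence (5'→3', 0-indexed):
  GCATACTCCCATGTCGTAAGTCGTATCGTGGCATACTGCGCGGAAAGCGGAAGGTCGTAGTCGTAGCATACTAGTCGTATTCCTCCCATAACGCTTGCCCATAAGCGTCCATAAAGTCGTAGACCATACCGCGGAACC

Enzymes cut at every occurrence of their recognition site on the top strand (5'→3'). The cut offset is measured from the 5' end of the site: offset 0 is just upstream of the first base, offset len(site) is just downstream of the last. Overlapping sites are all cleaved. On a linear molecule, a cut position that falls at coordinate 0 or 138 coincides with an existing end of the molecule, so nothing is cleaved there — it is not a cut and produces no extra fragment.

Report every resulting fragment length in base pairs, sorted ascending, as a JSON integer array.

Site scan:
  XjeIX GCATACT/0: at [0, 30, 65] ⇒ [30, 65] (position 0 is a terminus of the linear molecule — no cut)
  HnxV CCATAA/5: at [85, 98, 108] ⇒ [90, 103, 113]
  CdoVI GTCGTA/3: at [12, 19, 53, 59, 73, 115] ⇒ [15, 22, 56, 62, 76, 118]
  KluI GCGGAA/1: at [39, 46, 130] ⇒ [40, 47, 131]

Pooled cuts: [15, 22, 30, 40, 47, 56, 62, 65, 76, 90, 103, 113, 118, 131]

Fragments:
  [0,15): 15 bp
  [15,22): 7 bp
  [22,30): 8 bp
  [30,40): 10 bp
  [40,47): 7 bp
  [47,56): 9 bp
  [56,62): 6 bp
  [62,65): 3 bp
  [65,76): 11 bp
  [76,90): 14 bp
  [90,103): 13 bp
  [103,113): 10 bp
  [113,118): 5 bp
  [118,131): 13 bp
  [131,138): 7 bp

[3,5,6,7,7,7,8,9,10,10,11,13,13,14,15]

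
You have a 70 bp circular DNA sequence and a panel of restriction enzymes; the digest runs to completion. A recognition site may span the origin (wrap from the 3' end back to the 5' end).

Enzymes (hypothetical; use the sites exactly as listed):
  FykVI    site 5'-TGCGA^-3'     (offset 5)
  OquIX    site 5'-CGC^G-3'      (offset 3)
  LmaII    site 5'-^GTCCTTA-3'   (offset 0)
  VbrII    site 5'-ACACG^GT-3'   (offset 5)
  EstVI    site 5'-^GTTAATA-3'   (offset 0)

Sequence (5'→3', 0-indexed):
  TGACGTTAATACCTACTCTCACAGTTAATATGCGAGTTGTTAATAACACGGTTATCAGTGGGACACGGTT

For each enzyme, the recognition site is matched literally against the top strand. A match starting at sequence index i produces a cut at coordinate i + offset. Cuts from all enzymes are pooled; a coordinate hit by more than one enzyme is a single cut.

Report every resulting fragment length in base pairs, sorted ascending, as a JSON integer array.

Per-enzyme occurrences:
  FykVI (TGCGA, off=5): starts [30] → cuts [35]
  OquIX (CGCG, off=3): no sites
  LmaII (GTCCTTA, off=0): no sites
  VbrII (ACACGGT, off=5): starts [45, 62] → cuts [50, 67]
  EstVI (GTTAATA, off=0): starts [4, 23, 38] → cuts [4, 23, 38]

All cut coordinates (distinct, sorted): [4, 23, 35, 38, 50, 67]

Fragment lengths:
  4→23: 19 bp
  23→35: 12 bp
  35→38: 3 bp
  38→50: 12 bp
  50→67: 17 bp
  67→4 (wrap): 70-67+4 = 7 bp

[3,7,12,12,17,19]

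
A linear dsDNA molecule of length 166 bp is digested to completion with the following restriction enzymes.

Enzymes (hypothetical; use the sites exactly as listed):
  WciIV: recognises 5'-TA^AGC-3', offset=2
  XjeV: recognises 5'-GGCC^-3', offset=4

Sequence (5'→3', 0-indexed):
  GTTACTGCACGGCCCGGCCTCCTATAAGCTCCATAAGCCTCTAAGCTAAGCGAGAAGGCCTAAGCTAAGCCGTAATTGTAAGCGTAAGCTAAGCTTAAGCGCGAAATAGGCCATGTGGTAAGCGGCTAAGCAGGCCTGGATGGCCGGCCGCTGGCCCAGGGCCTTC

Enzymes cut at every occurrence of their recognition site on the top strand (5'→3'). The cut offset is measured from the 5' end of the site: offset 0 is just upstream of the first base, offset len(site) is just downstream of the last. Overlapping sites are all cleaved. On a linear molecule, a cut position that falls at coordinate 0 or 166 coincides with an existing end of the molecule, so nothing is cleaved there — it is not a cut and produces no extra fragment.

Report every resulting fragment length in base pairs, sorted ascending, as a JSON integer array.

Site scan:
  WciIV TAAGC/2: at [24, 33, 41, 46, 60, 65, 78, 84, 89, 95, 118, 126] ⇒ [26, 35, 43, 48, 62, 67, 80, 86, 91, 97, 120, 128]
  XjeV GGCC/4: at [10, 15, 56, 108, 132, 141, 145, 152, 159] ⇒ [14, 19, 60, 112, 136, 145, 149, 156, 163]

All cut coordinates (distinct, sorted): [14, 19, 26, 35, 43, 48, 60, 62, 67, 80, 86, 91, 97, 112, 120, 128, 136, 145, 149, 156, 163]

Fragments:
  [0,14): 14 bp
  [14,19): 5 bp
  [19,26): 7 bp
  [26,35): 9 bp
  [35,43): 8 bp
  [43,48): 5 bp
  [48,60): 12 bp
  [60,62): 2 bp
  [62,67): 5 bp
  [67,80): 13 bp
  [80,86): 6 bp
  [86,91): 5 bp
  [91,97): 6 bp
  [97,112): 15 bp
  [112,120): 8 bp
  [120,128): 8 bp
  [128,136): 8 bp
  [136,145): 9 bp
  [145,149): 4 bp
  [149,156): 7 bp
  [156,163): 7 bp
  [163,166): 3 bp

[2,3,4,5,5,5,5,6,6,7,7,7,8,8,8,8,9,9,12,13,14,15]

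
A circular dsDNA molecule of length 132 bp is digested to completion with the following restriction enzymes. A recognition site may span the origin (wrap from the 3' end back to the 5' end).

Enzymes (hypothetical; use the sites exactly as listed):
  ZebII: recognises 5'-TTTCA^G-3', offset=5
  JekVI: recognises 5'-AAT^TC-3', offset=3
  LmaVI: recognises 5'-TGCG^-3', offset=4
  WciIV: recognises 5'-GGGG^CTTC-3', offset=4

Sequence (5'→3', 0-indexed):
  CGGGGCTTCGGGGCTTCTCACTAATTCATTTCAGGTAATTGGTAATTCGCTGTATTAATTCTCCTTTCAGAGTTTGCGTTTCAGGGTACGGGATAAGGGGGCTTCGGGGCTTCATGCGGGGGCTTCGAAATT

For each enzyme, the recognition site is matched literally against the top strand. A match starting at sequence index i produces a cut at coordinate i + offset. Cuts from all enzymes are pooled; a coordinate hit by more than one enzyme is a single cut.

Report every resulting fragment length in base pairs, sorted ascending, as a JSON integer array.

[4,5,6,8,8,8,9,9,9,10,12,13,13,18]

Per-enzyme occurrences:
  ZebII TTTCAG/5: at [28, 64, 78] ⇒ [33, 69, 83]
  JekVI AATTC/3: at [22, 43, 56, 128] ⇒ [25, 46, 59, 131]
  LmaVI TGCG/4: at [74, 114] ⇒ [78, 118]
  WciIV GGGGCTTC/4: at [1, 9, 97, 105, 118] ⇒ [5, 13, 101, 109, 122]

Pooled cuts: [5, 13, 25, 33, 46, 59, 69, 78, 83, 101, 109, 118, 122, 131]

Fragment lengths:
  5→13: 8 bp
  13→25: 12 bp
  25→33: 8 bp
  33→46: 13 bp
  46→59: 13 bp
  59→69: 10 bp
  69→78: 9 bp
  78→83: 5 bp
  83→101: 18 bp
  101→109: 8 bp
  109→118: 9 bp
  118→122: 4 bp
  122→131: 9 bp
  131→5 (wrap): 132-131+5 = 6 bp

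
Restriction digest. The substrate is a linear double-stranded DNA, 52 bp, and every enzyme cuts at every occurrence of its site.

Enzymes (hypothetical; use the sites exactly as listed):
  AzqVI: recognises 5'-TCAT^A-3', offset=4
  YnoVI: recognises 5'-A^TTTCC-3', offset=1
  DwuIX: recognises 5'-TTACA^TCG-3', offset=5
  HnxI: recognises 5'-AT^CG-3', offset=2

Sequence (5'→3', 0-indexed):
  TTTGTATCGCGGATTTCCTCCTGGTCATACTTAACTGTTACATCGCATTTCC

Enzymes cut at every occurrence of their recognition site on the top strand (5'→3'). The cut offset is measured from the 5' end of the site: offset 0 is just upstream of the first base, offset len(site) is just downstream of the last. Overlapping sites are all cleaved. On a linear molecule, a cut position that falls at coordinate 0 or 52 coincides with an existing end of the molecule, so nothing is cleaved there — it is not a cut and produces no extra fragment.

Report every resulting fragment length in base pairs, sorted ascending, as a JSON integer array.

[1,4,5,6,7,14,15]

Scan for sites:
  AzqVI TCATA/4: at [24] ⇒ [28]
  YnoVI ATTTCC/1: at [12, 46] ⇒ [13, 47]
  DwuIX TTACATCG/5: at [37] ⇒ [42]
  HnxI ATCG/2: at [5, 41] ⇒ [7, 43]

Pooled cuts: [7, 13, 28, 42, 43, 47]

Fragment lengths:
  [0,7): 7 bp
  [7,13): 6 bp
  [13,28): 15 bp
  [28,42): 14 bp
  [42,43): 1 bp
  [43,47): 4 bp
  [47,52): 5 bp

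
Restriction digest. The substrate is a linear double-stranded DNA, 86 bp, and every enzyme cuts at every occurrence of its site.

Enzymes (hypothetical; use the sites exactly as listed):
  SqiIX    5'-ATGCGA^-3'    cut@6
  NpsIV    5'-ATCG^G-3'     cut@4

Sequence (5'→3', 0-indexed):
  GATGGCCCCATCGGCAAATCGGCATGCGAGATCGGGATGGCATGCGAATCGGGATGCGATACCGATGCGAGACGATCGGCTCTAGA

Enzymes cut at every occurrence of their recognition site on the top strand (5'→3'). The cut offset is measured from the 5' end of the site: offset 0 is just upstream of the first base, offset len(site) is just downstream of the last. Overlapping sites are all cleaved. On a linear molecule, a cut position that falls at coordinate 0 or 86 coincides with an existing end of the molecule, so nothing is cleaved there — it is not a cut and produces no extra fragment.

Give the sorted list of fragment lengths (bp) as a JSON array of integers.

[4,5,8,8,8,8,8,11,13,13]

Per-enzyme occurrences:
  SqiIX ATGCGA/6: at [23, 41, 53, 64] ⇒ [29, 47, 59, 70]
  NpsIV ATCGG/4: at [9, 17, 30, 47, 74] ⇒ [13, 21, 34, 51, 78]

All cut coordinates (distinct, sorted): [13, 21, 29, 34, 47, 51, 59, 70, 78]

Fragments:
  [0,13): 13 bp
  [13,21): 8 bp
  [21,29): 8 bp
  [29,34): 5 bp
  [34,47): 13 bp
  [47,51): 4 bp
  [51,59): 8 bp
  [59,70): 11 bp
  [70,78): 8 bp
  [78,86): 8 bp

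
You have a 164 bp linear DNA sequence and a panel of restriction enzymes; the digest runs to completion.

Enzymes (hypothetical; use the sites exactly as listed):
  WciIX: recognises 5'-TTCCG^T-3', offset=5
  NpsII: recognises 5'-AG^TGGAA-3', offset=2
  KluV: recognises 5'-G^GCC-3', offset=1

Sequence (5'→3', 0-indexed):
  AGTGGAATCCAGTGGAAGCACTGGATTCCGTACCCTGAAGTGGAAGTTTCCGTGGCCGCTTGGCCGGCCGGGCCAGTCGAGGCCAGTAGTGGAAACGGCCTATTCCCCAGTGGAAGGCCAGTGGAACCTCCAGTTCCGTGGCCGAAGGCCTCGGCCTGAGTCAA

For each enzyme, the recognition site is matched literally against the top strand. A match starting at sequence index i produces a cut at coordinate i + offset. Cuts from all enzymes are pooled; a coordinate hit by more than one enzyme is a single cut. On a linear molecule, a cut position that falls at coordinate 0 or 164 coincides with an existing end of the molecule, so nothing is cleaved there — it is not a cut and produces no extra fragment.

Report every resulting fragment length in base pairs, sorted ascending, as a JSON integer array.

[2,2,2,4,5,5,6,6,7,8,8,8,10,10,10,11,12,13,17,18]

Per-enzyme occurrences:
  WciIX (TTCCGT, off=5): starts [25, 47, 133] → cuts [30, 52, 138]
  NpsII (AGTGGAA, off=2): starts [0, 10, 38, 87, 108, 119] → cuts [2, 12, 40, 89, 110, 121]
  KluV (GGCC, off=1): starts [53, 61, 65, 70, 80, 96, 115, 139, 146, 152] → cuts [54, 62, 66, 71, 81, 97, 116, 140, 147, 153]

Pooled cuts: [2, 12, 30, 40, 52, 54, 62, 66, 71, 81, 89, 97, 110, 116, 121, 138, 140, 147, 153]

Fragment lengths:
  [0,2): 2 bp
  [2,12): 10 bp
  [12,30): 18 bp
  [30,40): 10 bp
  [40,52): 12 bp
  [52,54): 2 bp
  [54,62): 8 bp
  [62,66): 4 bp
  [66,71): 5 bp
  [71,81): 10 bp
  [81,89): 8 bp
  [89,97): 8 bp
  [97,110): 13 bp
  [110,116): 6 bp
  [116,121): 5 bp
  [121,138): 17 bp
  [138,140): 2 bp
  [140,147): 7 bp
  [147,153): 6 bp
  [153,164): 11 bp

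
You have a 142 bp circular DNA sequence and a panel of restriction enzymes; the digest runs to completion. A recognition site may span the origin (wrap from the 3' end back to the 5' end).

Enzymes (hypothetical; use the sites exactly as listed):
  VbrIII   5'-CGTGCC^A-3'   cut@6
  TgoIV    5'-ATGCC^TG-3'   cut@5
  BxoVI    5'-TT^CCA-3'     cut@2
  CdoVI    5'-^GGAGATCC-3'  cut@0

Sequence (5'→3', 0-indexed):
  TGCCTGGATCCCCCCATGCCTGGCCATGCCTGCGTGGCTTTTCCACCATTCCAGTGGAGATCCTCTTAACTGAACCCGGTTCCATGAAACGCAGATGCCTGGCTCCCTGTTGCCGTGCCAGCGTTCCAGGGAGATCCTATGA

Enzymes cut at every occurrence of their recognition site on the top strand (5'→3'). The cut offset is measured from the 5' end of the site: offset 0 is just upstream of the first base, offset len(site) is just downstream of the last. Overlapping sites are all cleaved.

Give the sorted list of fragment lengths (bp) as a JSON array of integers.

[4,5,6,8,10,12,16,17,18,20,26]

Per-enzyme occurrences:
  VbrIII CGTGCCA/6: at [113] ⇒ [119]
  TgoIV ATGCCTG/5: at [15, 25, 94, 141] ⇒ [4, 20, 30, 99]
  BxoVI TTCCA/2: at [40, 48, 79, 123] ⇒ [42, 50, 81, 125]
  CdoVI GGAGATCC/0: at [55, 129] ⇒ [55, 129]

All cut coordinates (distinct, sorted): [4, 20, 30, 42, 50, 55, 81, 99, 119, 125, 129]

Fragments:
  4→20: 16 bp
  20→30: 10 bp
  30→42: 12 bp
  42→50: 8 bp
  50→55: 5 bp
  55→81: 26 bp
  81→99: 18 bp
  99→119: 20 bp
  119→125: 6 bp
  125→129: 4 bp
  129→4 (wrap): 142-129+4 = 17 bp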